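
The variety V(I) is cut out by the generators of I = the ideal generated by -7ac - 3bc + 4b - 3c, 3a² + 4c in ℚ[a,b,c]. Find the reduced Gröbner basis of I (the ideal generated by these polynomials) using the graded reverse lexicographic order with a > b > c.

G = {b²c + 28/9ab - 4/3b² + 2bc + 196/27c² - 4/3b + c, a² + 4/3c, ac + 3/7bc - 4/7b + 3/7c}

This is the nonlinear analogue of row-reducing a linear system.

f_1 = -7ac - 3bc + 4b - 3c, LT = ac.
f_2 = 3a² + 4c, LT = a².

S(f_1,f_2): lcm = a²c. S = 3/7abc - 4/7ab + 3/7ac - 4/3c².
  reduce S modulo (f_1, f_2):
  remainder -9/49b²c - 4/7ab + 12/49b² - 18/49bc - 4/3c² + 12/49b - 9/49c ≠ 0; add g_3 = -9/49b²c - 4/7ab + 12/49b² - 18/49bc - 4/3c² + 12/49b - 9/49c to the basis.

The other S-polynomials (S(f_1,g_3), S(f_2,g_3)) all reduce to 0 modulo the current basis, so we have a Gröbner basis.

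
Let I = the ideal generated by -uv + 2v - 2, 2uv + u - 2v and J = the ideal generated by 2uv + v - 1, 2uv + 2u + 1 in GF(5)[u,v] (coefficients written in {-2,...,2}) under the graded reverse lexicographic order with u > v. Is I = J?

Since reduced Gröbner bases are canonical representatives of ideals under a given ordering, it suffices to compute and compare them.
Buchberger on the first generating set:
f_1 = -uv + 2v - 2, LT = uv.
f_2 = 2uv + u - 2v, LT = uv.

S(f_1,f_2): lcm = uv. S = 2u - v + 2.
  leading term u: no divisor's leading term divides it; move 2u to the remainder.
  leading term v: no divisor's leading term divides it; move -v to the remainder.
  leading term 1: no divisor's leading term divides it; move 2 to the remainder.
  remainder 2u - v + 2 ≠ 0; add g_3 = 2u - v + 2 to the basis.

S(f_1,g_3): lcm = uv. S = -2v^2 + 2v + 2.
  leading term v^2: no divisor's leading term divides it; move -2v^2 to the remainder.
  leading term v: no divisor's leading term divides it; move 2v to the remainder.
  leading term 1: no divisor's leading term divides it; move 2 to the remainder.
  remainder -2v^2 + 2v + 2 ≠ 0; add g_4 = -2v^2 + 2v + 2 to the basis.

S(f_2,g_3): lcm = uv. S = -2v^2 - 2u - 2v.
  leading term v^2: subtract (1)·g_4 from -2v^2 - 2u - 2v → -2u + v - 2
  leading term u: subtract (-1)·g_3 from -2u + v - 2 → 0
  remainder 0.

S(f_1,g_4): lcm = uv^2. S = uv - 2v^2 + u + 2v.
  leading term uv: subtract (-1)·f_1 from uv - 2v^2 + u + 2v → -2v^2 + u - v - 2
  leading term v^2: subtract (1)·g_4 from -2v^2 + u - v - 2 → u + 2v + 1
  leading term u: subtract (-2)·g_3 from u + 2v + 1 → 0
  remainder 0.

S(f_2,g_4): lcm = uv^2. S = -uv - v^2 + u.
  leading term uv: subtract (1)·f_1 from -uv - v^2 + u → -v^2 + u - 2v + 2
  leading term v^2: subtract (-2)·g_4 from -v^2 + u - 2v + 2 → u + 2v + 1
  leading term u: subtract (-2)·g_3 from u + 2v + 1 → 0
  remainder 0.

S(g_3,g_4): leading monomials are coprime, so the S-polynomial reduces to 0 (Buchberger's first criterion).
Every S-polynomial of the final basis reduces to 0, so we have a Gröbner basis.
Inter-reduce: drop elements whose leading term is divisible by another's, tail-reduce, and make monic.
Reduced Gröbner basis: {v^2 - v - 1, u + 2v + 1}.

Buchberger on the second generating set:
h_1 = 2uv + v - 1, LT = uv.
h_2 = 2uv + 2u + 1, LT = uv.

S(h_1,h_2): lcm = uv. S = -u - 2v - 1.
  leading term u: no divisor's leading term divides it; move -u to the remainder.
  leading term v: no divisor's leading term divides it; move -2v to the remainder.
  leading term 1: no divisor's leading term divides it; move -1 to the remainder.
  remainder -u - 2v - 1 ≠ 0; add k_3 = -u - 2v - 1 to the basis.

S(h_1,k_3): lcm = uv. S = -2v^2 + 2v + 2.
  leading term v^2: no divisor's leading term divides it; move -2v^2 to the remainder.
  leading term v: no divisor's leading term divides it; move 2v to the remainder.
  leading term 1: no divisor's leading term divides it; move 2 to the remainder.
  remainder -2v^2 + 2v + 2 ≠ 0; add k_4 = -2v^2 + 2v + 2 to the basis.

S(h_2,k_3): lcm = uv. S = -2v^2 + u - v - 2.
  leading term v^2: subtract (1)·k_4 from -2v^2 + u - v - 2 → u + 2v + 1
  leading term u: subtract (-1)·k_3 from u + 2v + 1 → 0
  remainder 0.

S(h_1,k_4): lcm = uv^2. S = uv - 2v^2 + u + 2v.
  leading term uv: subtract (-2)·h_1 from uv - 2v^2 + u + 2v → -2v^2 + u - v - 2
  leading term v^2: subtract (1)·k_4 from -2v^2 + u - v - 2 → u + 2v + 1
  leading term u: subtract (-1)·k_3 from u + 2v + 1 → 0
  remainder 0.

S(h_2,k_4): lcm = uv^2. S = 2uv + u - 2v.
  leading term uv: subtract (1)·h_1 from 2uv + u - 2v → u + 2v + 1
  leading term u: subtract (-1)·k_3 from u + 2v + 1 → 0
  remainder 0.

S(k_3,k_4): leading monomials are coprime, so the S-polynomial reduces to 0 (Buchberger's first criterion).
Every S-polynomial of the final basis reduces to 0, so we have a Gröbner basis.
Inter-reduce: drop elements whose leading term is divisible by another's, tail-reduce, and make monic.
Reduced Gröbner basis: {v^2 - v - 1, u + 2v + 1}.

The two bases agree; hence the ideals are identical.
The choice of monomial ordering does not affect the verdict — as long as both bases are computed under the same ordering, their equality decides ideal equality.

Yes, the ideals are equal.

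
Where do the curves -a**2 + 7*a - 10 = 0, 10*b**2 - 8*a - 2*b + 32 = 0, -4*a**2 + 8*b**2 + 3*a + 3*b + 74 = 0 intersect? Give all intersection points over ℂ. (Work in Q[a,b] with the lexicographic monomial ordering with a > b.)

Compute a lex Gröbner basis by Buchberger's algorithm.
f_1 = -a**2 + 7*a - 10, LT = a**2.
f_2 = -8*a + 10*b**2 - 2*b + 32, LT = a.
f_3 = -4*a**2 + 3*a + 8*b**2 + 3*b + 74, LT = a**2.

S(f_1,f_2): lcm = a**2. S = 5/4*a*b**2 - 1/4*a*b - 3*a + 10.
  reduce S modulo (f_1, f_2, f_3):
  remainder 25/16*b**4 - 5/8*b**3 + 21/16*b**2 - 1/4*b - 2 ≠ 0; add h_4 = 25/16*b**4 - 5/8*b**3 + 21/16*b**2 - 1/4*b - 2 to the basis.

S(f_1,f_3): lcm = a**2. S = -25/4*a + 2*b**2 + 3/4*b + 57/2.
  reduce S modulo (f_1, f_2, f_3, h_4):
  remainder -93/16*b**2 + 37/16*b + 7/2 ≠ 0; add h_5 = -93/16*b**2 + 37/16*b + 7/2 to the basis.

S(h_4,h_5): lcm = b**4. S = -1/465*b**3 + 3353/2325*b**2 - 4/25*b - 32/25.
  reduce S modulo (f_1, f_2, f_3, h_4, h_5):
  remainder 1657472/4021785*b - 1657472/4021785 ≠ 0; add h_6 = 1657472/4021785*b - 1657472/4021785 to the basis.

The other S-polynomials (S(f_2,f_3), S(f_1,h_4), S(f_2,h_4), S(f_3,h_4), S(f_1,h_5), S(f_2,h_5), S(f_3,h_5), S(f_1,h_6), S(f_2,h_6), S(f_3,h_6), S(h_4,h_6), S(h_5,h_6)) all reduce to 0 modulo the current basis, so we have a Gröbner basis.
Inter-reduce: drop elements whose leading term is divisible by another's, tail-reduce, and make monic.
Reduced Gröbner basis: {a - 5, b - 1}.

Elimination: the polynomial b - 1 lies in the elimination ideal for b, so b ∈ {1}. For each such b, the remaining basis elements (now univariate) give the rest of the solution.
  b = 1: the earlier basis element becomes a - 5 = 0, giving a = 5 — point (5, 1).

{(5, 1)}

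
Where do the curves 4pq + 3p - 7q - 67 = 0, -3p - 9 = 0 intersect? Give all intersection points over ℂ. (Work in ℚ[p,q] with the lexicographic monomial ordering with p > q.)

{(-3, -4)}

Compute a lex Gröbner basis by Buchberger's algorithm.
f_1 = 4pq + 3p - 7q - 67, LT = pq.
f_2 = -3p - 9, LT = p.

S(f_1,f_2): lcm = pq. S = ¾p - 19/4q - 67/4.
  reduce S modulo (f_1, f_2):
  remainder -19/4q - 19 ≠ 0; add h_3 = -19/4q - 19 to the basis.

The other S-polynomials (S(f_1,h_3), S(f_2,h_3)) all reduce to 0 modulo the current basis, so we have a Gröbner basis.
Inter-reduce: drop elements whose leading term is divisible by another's, tail-reduce, and make monic.
Reduced Gröbner basis: {p + 3, q + 4}.

Since the basis is lex-ordered, q + 4 is univariate in q. Its roots are {-4}. Back-substituting each root into the other basis elements fixes the other coordinates.
  q = -4: the earlier basis element becomes p + 3 = 0, giving p = -3 — point (-3, -4).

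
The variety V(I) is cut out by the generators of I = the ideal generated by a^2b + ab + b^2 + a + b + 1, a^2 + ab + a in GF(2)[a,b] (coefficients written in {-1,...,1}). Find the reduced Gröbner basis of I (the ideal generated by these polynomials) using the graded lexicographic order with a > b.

G = {ab^2 + b^2 + a + b + 1, b^3 + ab + b^2 + b, a^2 + ab + a}

f_1 = a^2b + ab + b^2 + a + b + 1, LT = a^2b.
f_2 = a^2 + ab + a, LT = a^2.

S(f_1,f_2): lcm = a^2b. S = ab^2 + b^2 + a + b + 1.
  leading term ab^2: no divisor's leading term divides it; move ab^2 to the remainder.
  leading term b^2: no divisor's leading term divides it; move b^2 to the remainder.
  leading term a: no divisor's leading term divides it; move a to the remainder.
  leading term b: no divisor's leading term divides it; move b to the remainder.
  leading term 1: no divisor's leading term divides it; move 1 to the remainder.
  remainder ab^2 + b^2 + a + b + 1 ≠ 0; add g_3 = ab^2 + b^2 + a + b + 1 to the basis.

S(f_1,g_3): lcm = a^2b^2. S = b^3 + a^2 + b^2 + a + b.
  leading term b^3: no divisor's leading term divides it; move b^3 to the remainder.
  leading term a^2: subtract (1)·f_2 from a^2 + b^2 + a + b → ab + b^2 + b
  leading term ab: no divisor's leading term divides it; move ab to the remainder.
  leading term b^2: no divisor's leading term divides it; move b^2 to the remainder.
  leading term b: no divisor's leading term divides it; move b to the remainder.
  remainder b^3 + ab + b^2 + b ≠ 0; add g_4 = b^3 + ab + b^2 + b to the basis.

The other S-polynomials (S(f_2,g_3), S(f_1,g_4), S(f_2,g_4), S(g_3,g_4)) all reduce to 0 modulo the current basis, so we have a Gröbner basis.
Inter-reduce: drop elements whose leading term is divisible by another's, tail-reduce, and make monic.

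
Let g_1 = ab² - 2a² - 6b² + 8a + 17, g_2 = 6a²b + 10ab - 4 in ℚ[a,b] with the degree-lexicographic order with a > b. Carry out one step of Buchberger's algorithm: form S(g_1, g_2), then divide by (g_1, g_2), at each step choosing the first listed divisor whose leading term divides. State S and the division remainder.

S(g_1, g_2) = -2a³ - 23/3ab² + 8a² + 17a + ⅔b; remainder on division = -2a³ - 22/3a² - 46b² + 235/3a + ⅔b + 391/3.

lcm(LM(g_1), LM(g_2)) = a²b².
S = (lcm/LT(g_1))·g_1 − (lcm/LT(g_2))·g_2 = -2a³ - 23/3ab² + 8a² + 17a + ⅔b.
Reduce S modulo (g_1, g_2) in that order:
  leading term a³: no divisor's leading term divides it; move -2a³ to the remainder.
  leading term ab²: subtract (-23/3)·g_1 from -23/3ab² + 8a² + 17a + ⅔b → -22/3a² - 46b² + 235/3a + ⅔b + 391/3
  leading term a²: no divisor's leading term divides it; move -22/3a² to the remainder.
  leading term b²: no divisor's leading term divides it; move -46b² to the remainder.
  leading term a: no divisor's leading term divides it; move 235/3a to the remainder.
  leading term b: no divisor's leading term divides it; move ⅔b to the remainder.
  leading term 1: no divisor's leading term divides it; move 391/3 to the remainder.
The remainder -2a³ - 22/3a² - 46b² + 235/3a + ⅔b + 391/3 is nonzero, so it would be added as the next basis element.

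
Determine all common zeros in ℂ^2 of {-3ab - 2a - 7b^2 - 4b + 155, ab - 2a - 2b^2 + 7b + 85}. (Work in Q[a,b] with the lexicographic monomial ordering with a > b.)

Compute a lex Gröbner basis by Buchberger's algorithm.
f_1 = -3ab - 2a - 7b^2 - 4b + 155, LT = ab.
f_2 = ab - 2a - 2b^2 + 7b + 85, LT = ab.

S(f_1,f_2): lcm = ab. S = 8/3a + 13/3b^2 - 17/3b - 410/3.
  leading term a: no divisor's leading term divides it; move 8/3a to the remainder.
  leading term b^2: no divisor's leading term divides it; move 13/3b^2 to the remainder.
  leading term b: no divisor's leading term divides it; move -17/3b to the remainder.
  leading term 1: no divisor's leading term divides it; move -410/3 to the remainder.
  remainder 8/3a + 13/3b^2 - 17/3b - 410/3 ≠ 0; add h_3 = 8/3a + 13/3b^2 - 17/3b - 410/3 to the basis.

S(f_1,h_3): lcm = ab. S = 2/3a - 13/8b^3 + 107/24b^2 + 631/12b - 155/3.
  leading term a: subtract (1/4)·h_3 from 2/3a - 13/8b^3 + 107/24b^2 + 631/12b - 155/3 → -13/8b^3 + 27/8b^2 + 54b - 35/2
  leading term b^3: no divisor's leading term divides it; move -13/8b^3 to the remainder.
  leading term b^2: no divisor's leading term divides it; move 27/8b^2 to the remainder.
  leading term b: no divisor's leading term divides it; move 54b to the remainder.
  leading term 1: no divisor's leading term divides it; move -35/2 to the remainder.
  remainder -13/8b^3 + 27/8b^2 + 54b - 35/2 ≠ 0; add h_4 = -13/8b^3 + 27/8b^2 + 54b - 35/2 to the basis.

The other S-polynomials (S(f_2,h_3), S(f_1,h_4), S(f_2,h_4), S(h_3,h_4)) all reduce to 0 modulo the current basis, so we have a Gröbner basis.
Inter-reduce: drop elements whose leading term is divisible by another's, tail-reduce, and make monic.
Reduced Gröbner basis: {a + 13/8b^2 - 17/8b - 205/4, b^3 - 27/13b^2 - 432/13b + 140/13}.

A lex Gröbner basis eliminates variables successively. Here b^3 - 27/13b^2 - 432/13b + 140/13 depends only on b, with roots {-5, 46/13 - 2*sqrt(438)/13, 2*sqrt(438)/13 + 46/13}; lifting each root through the earlier basis elements recovers the full solutions.
  b = -5: the earlier basis element becomes a = 0, giving a = 0 — point (0, -5).
  b = 46/13 - 2*sqrt(438)/13: the earlier basis element becomes a - 75*sqrt(438)/52 - 561/26 = 0, giving a = 561/26 + 75*sqrt(438)/52 — point (561/26 + 75*sqrt(438)/52, 46/13 - 2*sqrt(438)/13).
  b = 2*sqrt(438)/13 + 46/13: the earlier basis element becomes a - 561/26 + 75*sqrt(438)/52 = 0, giving a = 561/26 - 75*sqrt(438)/52 — point (561/26 - 75*sqrt(438)/52, 2*sqrt(438)/13 + 46/13).
Check: every point annihilates each of the original generators.
Zero-dimensionality of the ideal guarantees finitely many solutions over ℂ.

{(0, -5), (561/26 + 75*sqrt(438)/52, 46/13 - 2*sqrt(438)/13), (561/26 - 75*sqrt(438)/52, 2*sqrt(438)/13 + 46/13)}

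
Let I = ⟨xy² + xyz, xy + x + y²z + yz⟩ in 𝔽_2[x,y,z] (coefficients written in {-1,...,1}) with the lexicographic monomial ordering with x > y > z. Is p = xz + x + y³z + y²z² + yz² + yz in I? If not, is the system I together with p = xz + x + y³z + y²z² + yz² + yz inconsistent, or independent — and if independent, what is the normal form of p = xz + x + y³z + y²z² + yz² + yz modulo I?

xz + x + y³z + y²z² + yz² + yz lies in I (it reduces to 0).

First compute the reduced Gröbner basis of I by Buchberger's algorithm.
f_1 = xy² + xyz, LT = xy².
f_2 = xy + x + y²z + yz, LT = xy.

S(f_1,f_2): lcm = xy². S = xyz + xy + y³z + y²z.
  reduce S modulo (f_1, f_2):
  remainder xz + x + y³z + y²z² + yz² + yz ≠ 0; add h_3 = xz + x + y³z + y²z² + yz² + yz to the basis.

S(f_1,h_3): lcm = xy²z. S = xy² + xyz² + y⁵z + y⁴z² + y³z² + y³z.
  reduce S modulo (f_1, f_2, h_3):
  remainder y⁵z + y⁴z² + y³z + y²z² ≠ 0; add h_4 = y⁵z + y⁴z² + y³z + y²z² to the basis.

S(f_2,h_3): lcm = xyz. S = xy + xz + y⁴z + y³z² + y²z + yz².
  reduce S modulo (f_1, f_2, h_3, h_4):
  remainder y⁴z + y³z² + y³z + y²z² ≠ 0; add h_5 = y⁴z + y³z² + y³z + y²z² to the basis.

The other S-polynomials (S(f_1,h_4), S(f_2,h_4), S(h_3,h_4), S(f_1,h_5), S(f_2,h_5), S(h_3,h_5), S(h_4,h_5)) all reduce to 0 modulo the current basis, so we have a Gröbner basis.
Inter-reduce: drop elements whose leading term is divisible by another's, tail-reduce, and make monic.
Reduced Gröbner basis: {xy + x + y²z + yz, xz + x + y³z + y²z² + yz² + yz, y⁴z + y³z² + y³z + y²z²}.
Label its elements g_1 = xy + x + y²z + yz, g_2 = xz + x + y³z + y²z² + yz² + yz, g_3 = y⁴z + y³z² + y³z + y²z².

Reduce p = xz + x + y³z + y²z² + yz² + yz modulo G:
  leading term xz: subtract (1)·g_2 from xz + x + y³z + y²z² + yz² + yz → 0
  normal form = 0.
Since the normal form is 0, p ∈ I.

The remainder on division by a Gröbner basis is unique — it is the normal form.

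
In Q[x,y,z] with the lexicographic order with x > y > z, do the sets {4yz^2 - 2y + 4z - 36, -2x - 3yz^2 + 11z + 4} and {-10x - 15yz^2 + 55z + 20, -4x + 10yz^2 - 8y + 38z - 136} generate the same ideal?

Yes, the ideals are equal.

Since reduced Gröbner bases are canonical representatives of ideals under a given ordering, it suffices to compute and compare them.
Buchberger on the first generating set:
f_1 = 4yz^2 - 2y + 4z - 36, LT = yz^2.
f_2 = -2x - 3yz^2 + 11z + 4, LT = x.

The S-polynomials (S(f_1,f_2)) all reduce to 0 modulo the current basis, so we have a Gröbner basis.
Inter-reduce: drop elements whose leading term is divisible by another's, tail-reduce, and make monic.
Reduced Gröbner basis: {x + 3/4y - 7z + 23/2, yz^2 - 1/2y + z - 9}.

Buchberger on the second generating set:
h_1 = -10x - 15yz^2 + 55z + 20, LT = x.
h_2 = -4x + 10yz^2 - 8y + 38z - 136, LT = x.

S(h_1,h_2): lcm = x. S = 4yz^2 - 2y + 4z - 36.
  leading term yz^2: no divisor's leading term divides it; move 4yz^2 to the remainder.
  leading term y: no divisor's leading term divides it; move -2y to the remainder.
  leading term z: no divisor's leading term divides it; move 4z to the remainder.
  leading term 1: no divisor's leading term divides it; move -36 to the remainder.
  remainder 4yz^2 - 2y + 4z - 36 ≠ 0; add k_3 = 4yz^2 - 2y + 4z - 36 to the basis.

The other S-polynomials (S(h_1,k_3), S(h_2,k_3)) all reduce to 0 modulo the current basis, so we have a Gröbner basis.
Inter-reduce: drop elements whose leading term is divisible by another's, tail-reduce, and make monic.
Reduced Gröbner basis: {x + 3/4y - 7z + 23/2, yz^2 - 1/2y + z - 9}.

Same reduced basis, so the two generating sets span the same ideal.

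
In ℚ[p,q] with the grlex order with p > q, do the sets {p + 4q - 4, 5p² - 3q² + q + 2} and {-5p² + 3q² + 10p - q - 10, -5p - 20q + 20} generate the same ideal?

Since reduced Gröbner bases are canonical representatives of ideals under a given ordering, it suffices to compute and compare them.
Buchberger on the first generating set:
f_1 = p + 4q - 4, LT = p.
f_2 = 5p² - 3q² + q + 2, LT = p².

S(f_1,f_2): lcm = p². S = 4pq + ⅗q² - 4p - ⅕q - ⅖.
  leading term pq: subtract (4q)·f_1 from 4pq + ⅗q² - 4p - ⅕q - ⅖ → -77/5q² - 4p + 79/5q - ⅖
  leading term q²: no divisor's leading term divides it; move -77/5q² to the remainder.
  leading term p: subtract (-4)·f_1 from -4p + 79/5q - ⅖ → 159/5q - 82/5
  leading term q: no divisor's leading term divides it; move 159/5q to the remainder.
  leading term 1: no divisor's leading term divides it; move -82/5 to the remainder.
  remainder -77/5q² + 159/5q - 82/5 ≠ 0; add g_3 = -77/5q² + 159/5q - 82/5 to the basis.

The other S-polynomials (S(f_1,g_3), S(f_2,g_3)) all reduce to 0 modulo the current basis, so we have a Gröbner basis.
Inter-reduce: drop elements whose leading term is divisible by another's, tail-reduce, and make monic.
Reduced Gröbner basis: {q² - 159/77q + 82/77, p + 4q - 4}.

Buchberger on the second generating set:
h_1 = -5p² + 3q² + 10p - q - 10, LT = p².
h_2 = -5p - 20q + 20, LT = p.

S(h_1,h_2): lcm = p². S = -4pq - ⅗q² + 2p + ⅕q + 2.
  leading term pq: subtract (⅘q)·h_2 from -4pq - ⅗q² + 2p + ⅕q + 2 → 77/5q² + 2p - 79/5q + 2
  leading term q²: no divisor's leading term divides it; move 77/5q² to the remainder.
  leading term p: subtract (-⅖)·h_2 from 2p - 79/5q + 2 → -119/5q + 10
  leading term q: no divisor's leading term divides it; move -119/5q to the remainder.
  leading term 1: no divisor's leading term divides it; move 10 to the remainder.
  remainder 77/5q² - 119/5q + 10 ≠ 0; add k_3 = 77/5q² - 119/5q + 10 to the basis.

The other S-polynomials (S(h_1,k_3), S(h_2,k_3)) all reduce to 0 modulo the current basis, so we have a Gröbner basis.
Inter-reduce: drop elements whose leading term is divisible by another's, tail-reduce, and make monic.
Reduced Gröbner basis: {q² - 17/11q + 50/77, p + 4q - 4}.

Since the reduced bases disagree, the two ideals are not the same.

No, the ideals differ.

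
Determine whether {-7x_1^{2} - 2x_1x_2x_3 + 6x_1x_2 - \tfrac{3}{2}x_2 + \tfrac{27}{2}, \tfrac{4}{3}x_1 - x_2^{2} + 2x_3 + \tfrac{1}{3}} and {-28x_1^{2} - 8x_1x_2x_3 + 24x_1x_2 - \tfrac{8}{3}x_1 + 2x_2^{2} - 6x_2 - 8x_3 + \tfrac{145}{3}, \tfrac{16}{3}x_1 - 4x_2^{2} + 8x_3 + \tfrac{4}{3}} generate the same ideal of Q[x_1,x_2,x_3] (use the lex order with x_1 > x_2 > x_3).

Two ideals are equal iff their reduced Gröbner bases coincide (the reduced basis is unique for a fixed ordering).
Buchberger on the first generating set:
f_1 = -7x_1^{2} - 2x_1x_2x_3 + 6x_1x_2 - \tfrac{3}{2}x_2 + \tfrac{27}{2}, LT = x_1^{2}.
f_2 = \tfrac{4}{3}x_1 - x_2^{2} + 2x_3 + \tfrac{1}{3}, LT = x_1.

S(f_1,f_2): lcm = x_1^{2}. S = \tfrac{3}{4}x_1x_2^{2} + \tfrac{2}{7}x_1x_2x_3 - \tfrac{6}{7}x_1x_2 - \tfrac{3}{2}x_1x_3 - \tfrac{1}{4}x_1 + \tfrac{3}{14}x_2 - \tfrac{27}{14}.
  reduce S modulo (f_1, f_2):
  remainder \tfrac{9}{16}x_2^{4} + \tfrac{3}{14}x_2^{3}x_3 - \tfrac{9}{14}x_2^{3} - \tfrac{9}{4}x_2^{2}x_3 - \tfrac{3}{8}x_2^{2} - \tfrac{3}{7}x_2x_3^{2} + \tfrac{17}{14}x_2x_3 + \tfrac{3}{7}x_2 + \tfrac{9}{4}x_3^{2} + \tfrac{3}{4}x_3 - \tfrac{209}{112} ≠ 0; add g_3 = \tfrac{9}{16}x_2^{4} + \tfrac{3}{14}x_2^{3}x_3 - \tfrac{9}{14}x_2^{3} - \tfrac{9}{4}x_2^{2}x_3 - \tfrac{3}{8}x_2^{2} - \tfrac{3}{7}x_2x_3^{2} + \tfrac{17}{14}x_2x_3 + \tfrac{3}{7}x_2 + \tfrac{9}{4}x_3^{2} + \tfrac{3}{4}x_3 - \tfrac{209}{112} to the basis.

The other S-polynomials (S(f_1,g_3), S(f_2,g_3)) all reduce to 0 modulo the current basis, so we have a Gröbner basis.
Inter-reduce: drop elements whose leading term is divisible by another's, tail-reduce, and make monic.
Reduced Gröbner basis: {x_1 - \tfrac{3}{4}x_2^{2} + \tfrac{3}{2}x_3 + \tfrac{1}{4}, x_2^{4} + \tfrac{8}{21}x_2^{3}x_3 - \tfrac{8}{7}x_2^{3} - 4x_2^{2}x_3 - \tfrac{2}{3}x_2^{2} - \tfrac{16}{21}x_2x_3^{2} + \tfrac{136}{63}x_2x_3 + \tfrac{16}{21}x_2 + 4x_3^{2} + \tfrac{4}{3}x_3 - \tfrac{209}{63}}.

Buchberger on the second generating set:
h_1 = -28x_1^{2} - 8x_1x_2x_3 + 24x_1x_2 - \tfrac{8}{3}x_1 + 2x_2^{2} - 6x_2 - 8x_3 + \tfrac{145}{3}, LT = x_1^{2}.
h_2 = \tfrac{16}{3}x_1 - 4x_2^{2} + 8x_3 + \tfrac{4}{3}, LT = x_1.

S(h_1,h_2): lcm = x_1^{2}. S = \tfrac{3}{4}x_1x_2^{2} + \tfrac{2}{7}x_1x_2x_3 - \tfrac{6}{7}x_1x_2 - \tfrac{3}{2}x_1x_3 - \tfrac{13}{84}x_1 - \tfrac{1}{14}x_2^{2} + \tfrac{3}{14}x_2 + \tfrac{2}{7}x_3 - \tfrac{145}{84}.
  reduce S modulo (h_1, h_2):
  remainder \tfrac{9}{16}x_2^{4} + \tfrac{3}{14}x_2^{3}x_3 - \tfrac{9}{14}x_2^{3} - \tfrac{9}{4}x_2^{2}x_3 - \tfrac{3}{8}x_2^{2} - \tfrac{3}{7}x_2x_3^{2} + \tfrac{17}{14}x_2x_3 + \tfrac{3}{7}x_2 + \tfrac{9}{4}x_3^{2} + \tfrac{25}{28}x_3 - \tfrac{27}{16} ≠ 0; add k_3 = \tfrac{9}{16}x_2^{4} + \tfrac{3}{14}x_2^{3}x_3 - \tfrac{9}{14}x_2^{3} - \tfrac{9}{4}x_2^{2}x_3 - \tfrac{3}{8}x_2^{2} - \tfrac{3}{7}x_2x_3^{2} + \tfrac{17}{14}x_2x_3 + \tfrac{3}{7}x_2 + \tfrac{9}{4}x_3^{2} + \tfrac{25}{28}x_3 - \tfrac{27}{16} to the basis.

The other S-polynomials (S(h_1,k_3), S(h_2,k_3)) all reduce to 0 modulo the current basis, so we have a Gröbner basis.
Inter-reduce: drop elements whose leading term is divisible by another's, tail-reduce, and make monic.
Reduced Gröbner basis: {x_1 - \tfrac{3}{4}x_2^{2} + \tfrac{3}{2}x_3 + \tfrac{1}{4}, x_2^{4} + \tfrac{8}{21}x_2^{3}x_3 - \tfrac{8}{7}x_2^{3} - 4x_2^{2}x_3 - \tfrac{2}{3}x_2^{2} - \tfrac{16}{21}x_2x_3^{2} + \tfrac{136}{63}x_2x_3 + \tfrac{16}{21}x_2 + 4x_3^{2} + \tfrac{100}{63}x_3 - 3}.

These differ, so the ideals are not equal.

No, the ideals differ.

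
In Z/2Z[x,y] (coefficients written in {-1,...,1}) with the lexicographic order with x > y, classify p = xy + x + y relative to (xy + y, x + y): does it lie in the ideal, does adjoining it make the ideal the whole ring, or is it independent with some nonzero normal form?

First compute the reduced Gröbner basis of I by Buchberger's algorithm.
f_1 = xy + y, LT = xy.
f_2 = x + y, LT = x.

S(f_1,f_2): lcm = xy. S = y^2 + y.
  leading term y^2: no divisor's leading term divides it; move y^2 to the remainder.
  leading term y: no divisor's leading term divides it; move y to the remainder.
  remainder y^2 + y ≠ 0; add h_3 = y^2 + y to the basis.

The other S-polynomials (S(f_1,h_3), S(f_2,h_3)) all reduce to 0 modulo the current basis, so we have a Gröbner basis.
Inter-reduce: drop elements whose leading term is divisible by another's, tail-reduce, and make monic.
Reduced Gröbner basis: {x + y, y^2 + y}.
Label its elements g_1 = x + y, g_2 = y^2 + y.

Reduce p = xy + x + y modulo G:
  leading term xy: subtract (y)·g_1 from xy + x + y → x + y^2 + y
  leading term x: subtract (1)·g_1 from x + y^2 + y → y^2
  leading term y^2: subtract (1)·g_2 from y^2 → y
  leading term y: no divisor's leading term divides it; move y to the remainder.
  normal form = y.
The normal form is nonzero, so p ∉ I. Since p minus its normal form lies in I, I + (p) = I + (r) where r = y; decide whether this ideal is the whole ring.
Run Buchberger on G together with r (pairs among the g_i already reduce to 0 since G is a Gröbner basis):
g_1 = x + y, LT = x.
g_2 = y^2 + y, LT = y^2.
r = y, LT = y.

The S-polynomials (S(g_1,g_2), S(g_1,r), S(g_2,r)) all reduce to 0 modulo the current basis, so we have a Gröbner basis.
Inter-reduce: drop elements whose leading term is divisible by another's, tail-reduce, and make monic.
Reduced Gröbner basis: {x, y}.
The reduced Gröbner basis of I + (p) is {x, y} ≠ {1}, a proper ideal, so the enlarged system stays consistent: p is independent of I, with normal form y.

xy + x + y is independent of I; its normal form modulo I is y.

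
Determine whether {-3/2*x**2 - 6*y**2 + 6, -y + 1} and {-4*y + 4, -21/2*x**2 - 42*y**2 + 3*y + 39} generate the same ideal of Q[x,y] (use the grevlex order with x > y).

Yes, the ideals are equal.

Since reduced Gröbner bases are canonical representatives of ideals under a given ordering, it suffices to compute and compare them.
Buchberger on the first generating set:
f_1 = -3/2*x**2 - 6*y**2 + 6, LT = x**2.
f_2 = -y + 1, LT = y.

The S-polynomials (S(f_1,f_2)) all reduce to 0 modulo the current basis, so we have a Gröbner basis.
Inter-reduce: drop elements whose leading term is divisible by another's, tail-reduce, and make monic.
Reduced Gröbner basis: {x**2, y - 1}.

Buchberger on the second generating set:
h_1 = -4*y + 4, LT = y.
h_2 = -21/2*x**2 - 42*y**2 + 3*y + 39, LT = x**2.

The S-polynomials (S(h_1,h_2)) all reduce to 0 modulo the current basis, so we have a Gröbner basis.
Inter-reduce: drop elements whose leading term is divisible by another's, tail-reduce, and make monic.
Reduced Gröbner basis: {x**2, y - 1}.

These coincide, so the ideals are equal.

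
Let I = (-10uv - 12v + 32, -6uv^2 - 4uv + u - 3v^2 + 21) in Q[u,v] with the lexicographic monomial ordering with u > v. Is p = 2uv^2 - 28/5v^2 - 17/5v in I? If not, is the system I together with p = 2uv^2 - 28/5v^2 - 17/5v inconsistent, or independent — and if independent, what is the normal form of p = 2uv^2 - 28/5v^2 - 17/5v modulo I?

Adjoining 2uv^2 - 28/5v^2 - 17/5v makes the ideal the whole ring: the system is inconsistent.

First compute the reduced Gröbner basis of I by Buchberger's algorithm.
f_1 = -10uv - 12v + 32, LT = uv.
f_2 = -6uv^2 - 4uv + u - 3v^2 + 21, LT = uv^2.

S(f_1,f_2): lcm = uv^2. S = -2/3uv + 1/6u + 7/10v^2 - 16/5v + 7/2.
  leading term uv: subtract (1/15)·f_1 from -2/3uv + 1/6u + 7/10v^2 - 16/5v + 7/2 → 1/6u + 7/10v^2 - 12/5v + 41/30
  leading term u: no divisor's leading term divides it; move 1/6u to the remainder.
  leading term v^2: no divisor's leading term divides it; move 7/10v^2 to the remainder.
  leading term v: no divisor's leading term divides it; move -12/5v to the remainder.
  leading term 1: no divisor's leading term divides it; move 41/30 to the remainder.
  remainder 1/6u + 7/10v^2 - 12/5v + 41/30 ≠ 0; add h_3 = 1/6u + 7/10v^2 - 12/5v + 41/30 to the basis.

S(f_1,h_3): lcm = uv. S = -21/5v^3 + 72/5v^2 - 7v - 16/5.
  leading term v^3: no divisor's leading term divides it; move -21/5v^3 to the remainder.
  leading term v^2: no divisor's leading term divides it; move 72/5v^2 to the remainder.
  leading term v: no divisor's leading term divides it; move -7v to the remainder.
  leading term 1: no divisor's leading term divides it; move -16/5 to the remainder.
  remainder -21/5v^3 + 72/5v^2 - 7v - 16/5 ≠ 0; add h_4 = -21/5v^3 + 72/5v^2 - 7v - 16/5 to the basis.

The other S-polynomials (S(f_2,h_3), S(f_1,h_4), S(f_2,h_4), S(h_3,h_4)) all reduce to 0 modulo the current basis, so we have a Gröbner basis.
Inter-reduce: drop elements whose leading term is divisible by another's, tail-reduce, and make monic.
Reduced Gröbner basis: {u + 21/5v^2 - 72/5v + 41/5, v^3 - 24/7v^2 + 5/3v + 16/21}.
Label its elements g_1 = u + 21/5v^2 - 72/5v + 41/5, g_2 = v^3 - 24/7v^2 + 5/3v + 16/21.

Reduce p = 2uv^2 - 28/5v^2 - 17/5v modulo G:
  leading term uv^2: subtract (2v^2)·g_1 from 2uv^2 - 28/5v^2 - 17/5v → -42/5v^4 + 144/5v^3 - 22v^2 - 17/5v
  leading term v^4: subtract (-42/5v)·g_2 from -42/5v^4 + 144/5v^3 - 22v^2 - 17/5v → -8v^2 + 3v
  leading term v^2: no divisor's leading term divides it; move -8v^2 to the remainder.
  leading term v: no divisor's leading term divides it; move 3v to the remainder.
  normal form = -8v^2 + 3v.
The normal form is nonzero, so p ∉ I. Since p minus its normal form lies in I, I + (p) = I + (r) where r = -8v^2 + 3v; decide whether this ideal is the whole ring.
Run Buchberger on G together with r (pairs among the g_i already reduce to 0 since G is a Gröbner basis):
g_1 = u + 21/5v^2 - 72/5v + 41/5, LT = u.
g_2 = v^3 - 24/7v^2 + 5/3v + 16/21, LT = v^3.
r = -8v^2 + 3v, LT = v^2.

S(g_2,r): lcm = v^3. S = -171/56v^2 + 5/3v + 16/21.
  leading term v^2: subtract (171/448)·r from -171/56v^2 + 5/3v + 16/21 → 701/1344v + 16/21
  leading term v: no divisor's leading term divides it; move 701/1344v to the remainder.
  leading term 1: no divisor's leading term divides it; move 16/21 to the remainder.
  remainder 701/1344v + 16/21 ≠ 0; add m_4 = 701/1344v + 16/21 to the basis.

S(g_2,m_4): lcm = v^3. S = -23992/4907v^2 + 5/3v + 16/21.
  leading term v^2: subtract (2999/4907)·r from -23992/4907v^2 + 5/3v + 16/21 → -2456/14721v + 16/21
  leading term v: subtract (-157184/491401)·m_4 from -2456/14721v + 16/21 → 494160/491401
  leading term 1: no divisor's leading term divides it; move 494160/491401 to the remainder.
  remainder 494160/491401 ≠ 0; add m_5 = 494160/491401 to the basis.

The other S-polynomials (S(g_1,g_2), S(g_1,r), S(g_1,m_4), S(r,m_4), S(g_1,m_5), S(g_2,m_5), S(r,m_5), S(m_4,m_5)) all reduce to 0 modulo the current basis, so we have a Gröbner basis.
Inter-reduce: drop elements whose leading term is divisible by another's, tail-reduce, and make monic.
Reduced Gröbner basis: {1}.
The reduced Gröbner basis of I + (p) is {1}: the ideal is the whole ring, so the enlarged system has no common solution — adjoining p is inconsistent.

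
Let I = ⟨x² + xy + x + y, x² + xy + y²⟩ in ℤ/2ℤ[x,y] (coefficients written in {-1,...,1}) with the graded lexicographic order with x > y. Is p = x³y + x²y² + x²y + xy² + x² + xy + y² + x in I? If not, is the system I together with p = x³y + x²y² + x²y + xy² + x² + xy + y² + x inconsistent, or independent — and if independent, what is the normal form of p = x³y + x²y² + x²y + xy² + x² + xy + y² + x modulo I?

First compute the reduced Gröbner basis of I by Buchberger's algorithm.
f_1 = x² + xy + x + y, LT = x².
f_2 = x² + xy + y², LT = x².

S(f_1,f_2): lcm = x². S = y² + x + y.
  reduce S modulo (f_1, f_2):
  remainder y² + x + y ≠ 0; add h_3 = y² + x + y to the basis.

The other S-polynomials (S(f_1,h_3), S(f_2,h_3)) all reduce to 0 modulo the current basis, so we have a Gröbner basis.
Inter-reduce: drop elements whose leading term is divisible by another's, tail-reduce, and make monic.
Reduced Gröbner basis: {x² + xy + x + y, y² + x + y}.
Label its elements g_1 = x² + xy + x + y, g_2 = y² + x + y.

Reduce p = x³y + x²y² + x²y + xy² + x² + xy + y² + x modulo G:
  leading term x³y: subtract (xy)·g_1 from x³y + x²y² + x²y + xy² + x² + xy + y² + x → x² + xy + y² + x
  leading term x²: subtract (1)·g_1 from x² + xy + y² + x → y² + y
  leading term y²: subtract (1)·g_2 from y² + y → x
  leading term x: no divisor's leading term divides it; move x to the remainder.
  normal form = x.
The normal form is nonzero, so p ∉ I. Since p minus its normal form lies in I, I + (p) = I + (r) where r = x; decide whether this ideal is the whole ring.
Run Buchberger on G together with r (pairs among the g_i already reduce to 0 since G is a Gröbner basis):
g_1 = x² + xy + x + y, LT = x².
g_2 = y² + x + y, LT = y².
r = x, LT = x.

S(g_1,r): lcm = x². S = xy + x + y.
  reduce S modulo (g_1, g_2, r):
  remainder y ≠ 0; add m_4 = y to the basis.

The other S-polynomials (S(g_1,g_2), S(g_2,r), S(g_1,m_4), S(g_2,m_4), S(r,m_4)) all reduce to 0 modulo the current basis, so we have a Gröbner basis.
Inter-reduce: drop elements whose leading term is divisible by another's, tail-reduce, and make monic.
Reduced Gröbner basis: {x, y}.
The reduced Gröbner basis of I + (p) is {x, y} ≠ {1}, a proper ideal, so the enlarged system stays consistent: p is independent of I, with normal form x.

x³y + x²y² + x²y + xy² + x² + xy + y² + x is independent of I; its normal form modulo I is x.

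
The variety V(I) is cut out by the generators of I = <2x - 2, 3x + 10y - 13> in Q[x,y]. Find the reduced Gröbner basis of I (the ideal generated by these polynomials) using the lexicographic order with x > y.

G = {x - 1, y - 1}

f_1 = 2x - 2, LT = x.
f_2 = 3x + 10y - 13, LT = x.

S(f_1,f_2): lcm = x. S = -10/3y + 10/3.
  leading term y: no divisor's leading term divides it; move -10/3y to the remainder.
  leading term 1: no divisor's leading term divides it; move 10/3 to the remainder.
  remainder -10/3y + 10/3 ≠ 0; add g_3 = -10/3y + 10/3 to the basis.

The other S-polynomials (S(f_1,g_3), S(f_2,g_3)) all reduce to 0 modulo the current basis, so we have a Gröbner basis.
Inter-reduce: drop elements whose leading term is divisible by another's, tail-reduce, and make monic.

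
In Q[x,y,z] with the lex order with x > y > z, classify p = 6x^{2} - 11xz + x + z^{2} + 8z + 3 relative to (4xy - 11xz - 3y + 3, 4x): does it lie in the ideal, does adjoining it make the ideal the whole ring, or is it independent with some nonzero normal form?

6x^{2} - 11xz + x + z^{2} + 8z + 3 is independent of I; its normal form modulo I is z^{2} + 8z + 3.

First compute the reduced Gröbner basis of I by Buchberger's algorithm.
f_1 = 4xy - 11xz - 3y + 3, LT = xy.
f_2 = 4x, LT = x.

S(f_1,f_2): lcm = xy. S = -\tfrac{11}{4}xz - \tfrac{3}{4}y + \tfrac{3}{4}.
  leading term xz: subtract (-\tfrac{11}{16}z)·f_2 from -\tfrac{11}{4}xz - \tfrac{3}{4}y + \tfrac{3}{4} → -\tfrac{3}{4}y + \tfrac{3}{4}
  leading term y: no divisor's leading term divides it; move -\tfrac{3}{4}y to the remainder.
  leading term 1: no divisor's leading term divides it; move \tfrac{3}{4} to the remainder.
  remainder -\tfrac{3}{4}y + \tfrac{3}{4} ≠ 0; add h_3 = -\tfrac{3}{4}y + \tfrac{3}{4} to the basis.

The other S-polynomials (S(f_1,h_3), S(f_2,h_3)) all reduce to 0 modulo the current basis, so we have a Gröbner basis.
Inter-reduce: drop elements whose leading term is divisible by another's, tail-reduce, and make monic.
Reduced Gröbner basis: {x, y - 1}.
Label its elements g_1 = x, g_2 = y - 1.

Reduce p = 6x^{2} - 11xz + x + z^{2} + 8z + 3 modulo G:
  leading term x^{2}: subtract (6x)·g_1 from 6x^{2} - 11xz + x + z^{2} + 8z + 3 → -11xz + x + z^{2} + 8z + 3
  leading term xz: subtract (-11z)·g_1 from -11xz + x + z^{2} + 8z + 3 → x + z^{2} + 8z + 3
  leading term x: subtract (1)·g_1 from x + z^{2} + 8z + 3 → z^{2} + 8z + 3
  leading term z^{2}: no divisor's leading term divides it; move z^{2} to the remainder.
  leading term z: no divisor's leading term divides it; move 8z to the remainder.
  leading term 1: no divisor's leading term divides it; move 3 to the remainder.
  normal form = z^{2} + 8z + 3.
The normal form is nonzero, so p ∉ I. Since p minus its normal form lies in I, I + (p) = I + (r) where r = z^{2} + 8z + 3; decide whether this ideal is the whole ring.
Run Buchberger on G together with r (pairs among the g_i already reduce to 0 since G is a Gröbner basis):
g_1 = x, LT = x.
g_2 = y - 1, LT = y.
r = z^{2} + 8z + 3, LT = z^{2}.

The S-polynomials (S(g_1,g_2), S(g_1,r), S(g_2,r)) all reduce to 0 modulo the current basis, so we have a Gröbner basis.
Inter-reduce: drop elements whose leading term is divisible by another's, tail-reduce, and make monic.
Reduced Gröbner basis: {x, y - 1, z^{2} + 8z + 3}.
The reduced Gröbner basis of I + (p) is {x, y - 1, z^{2} + 8z + 3} ≠ {1}, a proper ideal, so the enlarged system stays consistent: p is independent of I, with normal form z^{2} + 8z + 3.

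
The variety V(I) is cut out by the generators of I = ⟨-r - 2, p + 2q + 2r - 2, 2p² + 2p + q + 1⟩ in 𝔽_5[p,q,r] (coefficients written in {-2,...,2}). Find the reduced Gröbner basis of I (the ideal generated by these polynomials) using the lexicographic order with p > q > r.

f_1 = -r - 2, LT = r.
f_2 = p + 2q + 2r - 2, LT = p.
f_3 = 2p² + 2p + q + 1, LT = p².

S(f_2,f_3): lcm = p². S = 2pq + 2pr + 2p + 2q + 2.
  leading term pq: subtract (2q)·f_2 from 2pq + 2pr + 2p + 2q + 2 → 2pr + 2p + q² + qr + q + 2
  leading term pr: subtract (-2p)·f_1 from 2pr + 2p + q² + qr + q + 2 → -2p + q² + qr + q + 2
  leading term p: subtract (-2)·f_2 from -2p + q² + qr + q + 2 → q² + qr - r - 2
  leading term q²: no divisor's leading term divides it; move q² to the remainder.
  leading term qr: subtract (-q)·f_1 from qr - r - 2 → -2q - r - 2
  leading term q: no divisor's leading term divides it; move -2q to the remainder.
  leading term r: subtract (1)·f_1 from -r - 2 → 0
  remainder q² - 2q ≠ 0; add g_4 = q² - 2q to the basis.

The other S-polynomials (S(f_1,f_2), S(f_1,f_3), S(f_1,g_4), S(f_2,g_4), S(f_3,g_4)) all reduce to 0 modulo the current basis, so we have a Gröbner basis.
Inter-reduce: drop elements whose leading term is divisible by another's, tail-reduce, and make monic.

G = {p + 2q - 1, q² - 2q, r + 2}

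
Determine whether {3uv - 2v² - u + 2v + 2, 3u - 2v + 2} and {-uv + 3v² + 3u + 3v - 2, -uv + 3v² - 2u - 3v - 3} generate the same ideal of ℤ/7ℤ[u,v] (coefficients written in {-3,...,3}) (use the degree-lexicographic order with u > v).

Yes, the ideals are equal.

For a fixed monomial order, each ideal has a unique reduced Gröbner basis; comparing bases decides equality.
Buchberger on the first generating set:
f_1 = 3uv - 2v² - u + 2v + 2, LT = uv.
f_2 = 3u - 2v + 2, LT = u.

S(f_1,f_2): lcm = uv. S = 2u + 3.
  leading term u: subtract (3)·f_2 from 2u + 3 → -v - 3
  leading term v: no divisor's leading term divides it; move -v to the remainder.
  leading term 1: no divisor's leading term divides it; move -3 to the remainder.
  remainder -v - 3 ≠ 0; add g_3 = -v - 3 to the basis.

The other S-polynomials (S(f_1,g_3), S(f_2,g_3)) all reduce to 0 modulo the current basis, so we have a Gröbner basis.
Inter-reduce: drop elements whose leading term is divisible by another's, tail-reduce, and make monic.
Reduced Gröbner basis: {u - 2, v + 3}.

Buchberger on the second generating set:
h_1 = -uv + 3v² + 3u + 3v - 2, LT = uv.
h_2 = -uv + 3v² - 2u - 3v - 3, LT = uv.

S(h_1,h_2): lcm = uv. S = 2u + v - 1.
  leading term u: no divisor's leading term divides it; move 2u to the remainder.
  leading term v: no divisor's leading term divides it; move v to the remainder.
  leading term 1: no divisor's leading term divides it; move -1 to the remainder.
  remainder 2u + v - 1 ≠ 0; add k_3 = 2u + v - 1 to the basis.

S(h_1,k_3): lcm = uv. S = -3u + v + 2.
  leading term u: subtract (2)·k_3 from -3u + v + 2 → -v - 3
  leading term v: no divisor's leading term divides it; move -v to the remainder.
  leading term 1: no divisor's leading term divides it; move -3 to the remainder.
  remainder -v - 3 ≠ 0; add k_4 = -v - 3 to the basis.

The other S-polynomials (S(h_2,k_3), S(h_1,k_4), S(h_2,k_4), S(k_3,k_4)) all reduce to 0 modulo the current basis, so we have a Gröbner basis.
Inter-reduce: drop elements whose leading term is divisible by another's, tail-reduce, and make monic.
Reduced Gröbner basis: {u - 2, v + 3}.

These coincide, so the ideals are equal.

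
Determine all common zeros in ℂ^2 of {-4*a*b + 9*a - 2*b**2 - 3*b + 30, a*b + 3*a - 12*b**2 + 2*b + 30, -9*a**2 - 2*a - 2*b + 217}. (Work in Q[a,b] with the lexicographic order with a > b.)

{(-5, 1)}

Compute a lex Gröbner basis by Buchberger's algorithm.
f_1 = -4*a*b + 9*a - 2*b**2 - 3*b + 30, LT = a*b.
f_2 = a*b + 3*a - 12*b**2 + 2*b + 30, LT = a*b.
f_3 = -9*a**2 - 2*a - 2*b + 217, LT = a**2.

S(f_1,f_2): lcm = a*b. S = -21/4*a + 25/2*b**2 - 5/4*b - 75/2.
  reduce S modulo (f_1, f_2, f_3):
  remainder -21/4*a + 25/2*b**2 - 5/4*b - 75/2 ≠ 0; add h_4 = -21/4*a + 25/2*b**2 - 5/4*b - 75/2 to the basis.

S(f_1,f_3): lcm = a**2*b. S = -9/4*a**2 + 1/2*a*b**2 + 19/36*a*b - 15/2*a - 2/9*b**2 + 217/9*b.
  reduce S modulo (f_1, f_2, f_3, h_4):
  remainder -1/4*b**3 - 665/72*b**2 + 2009/72*b - 221/12 ≠ 0; add h_5 = -1/4*b**3 - 665/72*b**2 + 2009/72*b - 221/12 to the basis.

S(f_2,f_3): lcm = a**2*b. S = 3*a**2 - 12*a*b**2 + 16/9*a*b + 30*a - 2/9*b**2 + 217/9*b.
  reduce S modulo (f_1, f_2, f_3, h_4, h_5):
  remainder -2390/9*b**2 + 5657/9*b - 363 ≠ 0; add h_6 = -2390/9*b**2 + 5657/9*b - 363 to the basis.

S(f_1,h_4): lcm = a*b. S = -9/4*a + 50/21*b**3 + 11/42*b**2 - 179/28*b - 15/2.
  reduce S modulo (f_1, f_2, f_3, h_4, h_5, h_6):
  remainder 426112/10755*b - 426112/10755 ≠ 0; add h_7 = 426112/10755*b - 426112/10755 to the basis.

The other S-polynomials (S(f_2,h_4), S(f_3,h_4), S(f_1,h_5), S(f_2,h_5), S(f_3,h_5), S(h_4,h_5), S(f_1,h_6), S(f_2,h_6), S(f_3,h_6), S(h_4,h_6), S(h_5,h_6), S(f_1,h_7), S(f_2,h_7), S(f_3,h_7), S(h_4,h_7), S(h_5,h_7), S(h_6,h_7)) all reduce to 0 modulo the current basis, so we have a Gröbner basis.
Inter-reduce: drop elements whose leading term is divisible by another's, tail-reduce, and make monic.
Reduced Gröbner basis: {a + 5, b - 1}.

Elimination: the polynomial b - 1 lies in the elimination ideal for b, so b ∈ {1}. For each such b, the remaining basis elements (now univariate) give the rest of the solution.
  b = 1: the earlier basis element becomes a + 5 = 0, giving a = -5 — point (-5, 1).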